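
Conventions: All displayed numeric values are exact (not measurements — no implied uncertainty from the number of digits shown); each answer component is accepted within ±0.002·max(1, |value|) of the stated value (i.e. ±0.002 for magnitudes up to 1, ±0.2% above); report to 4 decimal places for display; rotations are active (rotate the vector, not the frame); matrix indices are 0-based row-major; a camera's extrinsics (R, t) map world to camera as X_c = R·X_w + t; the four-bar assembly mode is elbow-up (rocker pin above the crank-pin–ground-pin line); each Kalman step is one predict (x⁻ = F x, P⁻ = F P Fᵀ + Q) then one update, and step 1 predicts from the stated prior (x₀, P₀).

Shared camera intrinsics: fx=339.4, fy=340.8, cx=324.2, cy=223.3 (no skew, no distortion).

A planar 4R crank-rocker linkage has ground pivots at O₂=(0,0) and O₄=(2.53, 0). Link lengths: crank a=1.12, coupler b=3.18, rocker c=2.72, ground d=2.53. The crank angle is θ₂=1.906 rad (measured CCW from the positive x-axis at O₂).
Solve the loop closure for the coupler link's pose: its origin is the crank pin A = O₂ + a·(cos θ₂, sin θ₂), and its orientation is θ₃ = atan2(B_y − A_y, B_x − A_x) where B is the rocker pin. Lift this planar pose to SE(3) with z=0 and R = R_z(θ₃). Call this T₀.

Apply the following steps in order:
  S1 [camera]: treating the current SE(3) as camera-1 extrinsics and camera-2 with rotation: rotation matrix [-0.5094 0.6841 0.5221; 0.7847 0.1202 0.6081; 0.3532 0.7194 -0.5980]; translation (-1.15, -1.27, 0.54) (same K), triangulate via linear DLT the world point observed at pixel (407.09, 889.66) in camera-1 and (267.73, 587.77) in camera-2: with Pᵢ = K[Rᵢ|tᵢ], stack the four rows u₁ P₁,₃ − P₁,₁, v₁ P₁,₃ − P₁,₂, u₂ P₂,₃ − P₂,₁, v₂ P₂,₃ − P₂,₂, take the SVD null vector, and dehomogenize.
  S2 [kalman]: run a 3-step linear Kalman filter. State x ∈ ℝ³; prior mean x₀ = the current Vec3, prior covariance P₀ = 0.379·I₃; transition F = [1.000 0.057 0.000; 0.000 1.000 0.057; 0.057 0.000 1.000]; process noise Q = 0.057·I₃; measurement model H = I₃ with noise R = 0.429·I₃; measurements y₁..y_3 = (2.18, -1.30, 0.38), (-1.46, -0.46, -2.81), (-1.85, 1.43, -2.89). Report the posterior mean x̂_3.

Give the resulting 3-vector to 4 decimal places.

result = (-0.2797, 0.2687, -1.2840)

source (fourbar_fk): coupler pose = R=[0.8537 -0.5208 0.0000; 0.5208 0.8537 0.0000; 0.0000 0.0000 1.0000], t=(-0.3684, 1.0577, 0.0000)
after S1 (triangulate): (1.7917, 1.4543, 1.6531)
after S2 (kf_track): (-0.2797, 0.2687, -1.2840)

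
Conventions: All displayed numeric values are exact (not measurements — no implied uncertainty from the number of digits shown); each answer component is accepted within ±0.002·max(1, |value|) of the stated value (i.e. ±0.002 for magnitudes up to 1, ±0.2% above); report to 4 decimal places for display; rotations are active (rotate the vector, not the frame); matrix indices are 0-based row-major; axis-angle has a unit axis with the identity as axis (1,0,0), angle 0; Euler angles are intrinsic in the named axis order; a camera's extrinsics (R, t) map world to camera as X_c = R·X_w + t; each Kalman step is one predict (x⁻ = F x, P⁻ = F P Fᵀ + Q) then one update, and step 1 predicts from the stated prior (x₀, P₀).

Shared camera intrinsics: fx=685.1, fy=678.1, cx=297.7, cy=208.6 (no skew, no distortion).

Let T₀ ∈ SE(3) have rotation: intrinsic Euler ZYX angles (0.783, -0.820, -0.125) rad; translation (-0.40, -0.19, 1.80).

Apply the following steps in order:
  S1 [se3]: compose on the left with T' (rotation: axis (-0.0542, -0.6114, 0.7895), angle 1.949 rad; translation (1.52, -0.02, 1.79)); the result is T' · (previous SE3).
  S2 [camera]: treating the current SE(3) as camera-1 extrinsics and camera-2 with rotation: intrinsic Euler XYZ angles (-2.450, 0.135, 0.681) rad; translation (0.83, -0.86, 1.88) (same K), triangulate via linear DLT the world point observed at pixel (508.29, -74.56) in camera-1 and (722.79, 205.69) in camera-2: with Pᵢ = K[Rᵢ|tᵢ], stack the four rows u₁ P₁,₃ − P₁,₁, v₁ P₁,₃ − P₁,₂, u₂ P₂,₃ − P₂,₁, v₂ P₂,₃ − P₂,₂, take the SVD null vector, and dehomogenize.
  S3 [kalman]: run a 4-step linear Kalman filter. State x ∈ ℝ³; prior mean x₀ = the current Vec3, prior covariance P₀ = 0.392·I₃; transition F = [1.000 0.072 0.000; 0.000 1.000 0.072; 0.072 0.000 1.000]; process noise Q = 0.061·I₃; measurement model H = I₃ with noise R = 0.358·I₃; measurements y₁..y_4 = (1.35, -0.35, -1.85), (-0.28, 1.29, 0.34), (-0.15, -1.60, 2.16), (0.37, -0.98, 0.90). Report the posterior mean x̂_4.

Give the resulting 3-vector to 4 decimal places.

result = (0.1925, -0.6142, 0.7003)

after S1 (compose_se3): R=[-0.9661 -0.2429 0.0871; -0.0011 -0.3336 -0.9427; 0.2581 -0.9109 0.3220], t=(0.6687, -1.4577, 2.5928)
after S2 (triangulate): (-0.1612, -0.9689, 0.3706)
after S3 (kf_track): (0.1925, -0.6142, 0.7003)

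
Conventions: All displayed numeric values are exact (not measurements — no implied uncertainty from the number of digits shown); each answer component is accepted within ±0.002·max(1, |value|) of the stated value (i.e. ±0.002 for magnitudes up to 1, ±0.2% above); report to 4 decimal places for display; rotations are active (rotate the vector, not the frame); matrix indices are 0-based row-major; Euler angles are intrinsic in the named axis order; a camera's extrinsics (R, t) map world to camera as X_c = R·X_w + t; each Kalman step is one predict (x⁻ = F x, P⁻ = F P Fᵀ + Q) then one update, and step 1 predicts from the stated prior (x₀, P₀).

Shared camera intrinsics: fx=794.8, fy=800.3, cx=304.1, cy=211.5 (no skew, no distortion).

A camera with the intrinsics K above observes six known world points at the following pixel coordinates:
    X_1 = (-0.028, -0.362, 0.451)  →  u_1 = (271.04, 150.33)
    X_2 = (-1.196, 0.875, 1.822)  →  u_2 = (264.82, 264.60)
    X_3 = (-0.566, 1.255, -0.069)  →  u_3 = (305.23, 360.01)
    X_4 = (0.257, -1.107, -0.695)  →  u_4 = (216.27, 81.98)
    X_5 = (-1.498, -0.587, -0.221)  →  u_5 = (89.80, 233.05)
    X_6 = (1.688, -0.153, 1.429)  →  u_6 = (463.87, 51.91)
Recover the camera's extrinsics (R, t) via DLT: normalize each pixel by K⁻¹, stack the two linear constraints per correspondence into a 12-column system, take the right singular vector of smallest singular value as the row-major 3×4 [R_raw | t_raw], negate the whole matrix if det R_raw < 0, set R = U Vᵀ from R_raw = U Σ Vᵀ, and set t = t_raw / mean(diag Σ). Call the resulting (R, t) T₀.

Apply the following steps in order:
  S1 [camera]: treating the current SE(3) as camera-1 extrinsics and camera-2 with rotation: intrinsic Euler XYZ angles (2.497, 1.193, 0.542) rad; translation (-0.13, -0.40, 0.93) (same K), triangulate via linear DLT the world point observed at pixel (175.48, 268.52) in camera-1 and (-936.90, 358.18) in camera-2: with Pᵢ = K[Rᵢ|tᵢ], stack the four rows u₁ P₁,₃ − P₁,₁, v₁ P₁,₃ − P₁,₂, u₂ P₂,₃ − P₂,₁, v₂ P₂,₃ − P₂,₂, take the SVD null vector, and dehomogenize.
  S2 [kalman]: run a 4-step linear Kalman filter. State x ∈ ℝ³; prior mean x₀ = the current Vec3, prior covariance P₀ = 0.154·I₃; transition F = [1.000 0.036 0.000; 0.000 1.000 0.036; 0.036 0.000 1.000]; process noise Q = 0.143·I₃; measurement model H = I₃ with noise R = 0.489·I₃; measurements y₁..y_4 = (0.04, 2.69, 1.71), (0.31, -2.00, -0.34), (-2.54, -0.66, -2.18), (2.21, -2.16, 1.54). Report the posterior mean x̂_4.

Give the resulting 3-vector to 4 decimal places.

result = (0.2918, -1.1600, -0.0244)

source (pnp_recover): camera pose = R=[0.8463 0.5095 0.1552; -0.4395 0.8327 -0.3369; -0.3009 0.2170 0.9286], t=(-0.1400, -0.0701, 6.3396)
after S1 (triangulate): (-0.3390, -0.2813, -1.5131)
after S2 (kf_track): (0.2918, -1.1600, -0.0244)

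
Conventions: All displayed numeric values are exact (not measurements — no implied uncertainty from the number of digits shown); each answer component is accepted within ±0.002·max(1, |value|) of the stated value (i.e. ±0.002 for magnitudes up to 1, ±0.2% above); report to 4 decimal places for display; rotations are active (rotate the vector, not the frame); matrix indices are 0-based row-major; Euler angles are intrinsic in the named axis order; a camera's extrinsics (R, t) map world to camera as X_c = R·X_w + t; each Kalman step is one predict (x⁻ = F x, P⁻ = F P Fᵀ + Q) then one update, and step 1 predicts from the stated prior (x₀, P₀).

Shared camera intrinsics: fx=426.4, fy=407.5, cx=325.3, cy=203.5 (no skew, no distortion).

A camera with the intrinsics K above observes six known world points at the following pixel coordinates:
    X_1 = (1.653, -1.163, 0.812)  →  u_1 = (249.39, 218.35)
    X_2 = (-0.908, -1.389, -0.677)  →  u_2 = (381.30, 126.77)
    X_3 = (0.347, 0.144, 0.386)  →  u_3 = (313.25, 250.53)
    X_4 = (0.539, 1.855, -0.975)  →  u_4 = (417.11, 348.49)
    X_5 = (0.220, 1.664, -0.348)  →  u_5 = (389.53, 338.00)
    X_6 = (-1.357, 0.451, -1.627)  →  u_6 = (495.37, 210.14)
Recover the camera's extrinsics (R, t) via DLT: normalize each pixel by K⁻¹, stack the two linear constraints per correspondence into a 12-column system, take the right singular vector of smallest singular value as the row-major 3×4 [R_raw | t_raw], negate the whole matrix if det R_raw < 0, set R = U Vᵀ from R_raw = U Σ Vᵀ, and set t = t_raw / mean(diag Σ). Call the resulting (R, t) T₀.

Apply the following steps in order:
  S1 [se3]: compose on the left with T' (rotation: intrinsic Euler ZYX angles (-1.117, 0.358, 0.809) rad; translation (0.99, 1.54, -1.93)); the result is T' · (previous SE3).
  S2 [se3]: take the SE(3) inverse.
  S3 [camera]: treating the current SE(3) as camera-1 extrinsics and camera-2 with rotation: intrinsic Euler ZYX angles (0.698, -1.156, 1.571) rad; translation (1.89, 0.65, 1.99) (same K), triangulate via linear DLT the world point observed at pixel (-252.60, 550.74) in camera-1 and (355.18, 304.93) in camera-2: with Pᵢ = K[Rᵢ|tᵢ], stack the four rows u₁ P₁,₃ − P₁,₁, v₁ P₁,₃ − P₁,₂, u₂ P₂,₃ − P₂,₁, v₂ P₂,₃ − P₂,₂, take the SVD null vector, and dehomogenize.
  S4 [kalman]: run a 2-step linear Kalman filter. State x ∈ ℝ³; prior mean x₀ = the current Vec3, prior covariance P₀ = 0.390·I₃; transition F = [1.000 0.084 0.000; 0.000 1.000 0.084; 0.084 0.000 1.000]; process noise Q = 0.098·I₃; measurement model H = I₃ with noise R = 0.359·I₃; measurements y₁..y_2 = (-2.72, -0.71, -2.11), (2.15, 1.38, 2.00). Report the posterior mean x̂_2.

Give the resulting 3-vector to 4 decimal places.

result = (0.5408, 0.7829, -0.0224)

source (pnp_recover): camera pose = R=[-0.3846 0.2484 -0.8890; 0.5072 0.8616 0.0213; 0.7712 -0.4427 -0.4574], t=(0.2600, 0.4300, 6.3700)
after S1 (compose_se3): R=[-0.2067 0.9732 -0.1005; -0.0506 0.0919 0.9945; 0.9771 0.2107 0.0303], t=(-2.0561, -2.0521, 2.3883)
after S2 (invert_se3): R=[-0.2067 -0.0506 0.9771; 0.9732 0.0919 0.2107; -0.1005 0.9945 0.0303], t=(-2.8625, 1.6866, 1.7619)
after S3 (triangulate): (1.2603, 1.6995, -1.2747)
after S4 (kf_track): (0.5408, 0.7829, -0.0224)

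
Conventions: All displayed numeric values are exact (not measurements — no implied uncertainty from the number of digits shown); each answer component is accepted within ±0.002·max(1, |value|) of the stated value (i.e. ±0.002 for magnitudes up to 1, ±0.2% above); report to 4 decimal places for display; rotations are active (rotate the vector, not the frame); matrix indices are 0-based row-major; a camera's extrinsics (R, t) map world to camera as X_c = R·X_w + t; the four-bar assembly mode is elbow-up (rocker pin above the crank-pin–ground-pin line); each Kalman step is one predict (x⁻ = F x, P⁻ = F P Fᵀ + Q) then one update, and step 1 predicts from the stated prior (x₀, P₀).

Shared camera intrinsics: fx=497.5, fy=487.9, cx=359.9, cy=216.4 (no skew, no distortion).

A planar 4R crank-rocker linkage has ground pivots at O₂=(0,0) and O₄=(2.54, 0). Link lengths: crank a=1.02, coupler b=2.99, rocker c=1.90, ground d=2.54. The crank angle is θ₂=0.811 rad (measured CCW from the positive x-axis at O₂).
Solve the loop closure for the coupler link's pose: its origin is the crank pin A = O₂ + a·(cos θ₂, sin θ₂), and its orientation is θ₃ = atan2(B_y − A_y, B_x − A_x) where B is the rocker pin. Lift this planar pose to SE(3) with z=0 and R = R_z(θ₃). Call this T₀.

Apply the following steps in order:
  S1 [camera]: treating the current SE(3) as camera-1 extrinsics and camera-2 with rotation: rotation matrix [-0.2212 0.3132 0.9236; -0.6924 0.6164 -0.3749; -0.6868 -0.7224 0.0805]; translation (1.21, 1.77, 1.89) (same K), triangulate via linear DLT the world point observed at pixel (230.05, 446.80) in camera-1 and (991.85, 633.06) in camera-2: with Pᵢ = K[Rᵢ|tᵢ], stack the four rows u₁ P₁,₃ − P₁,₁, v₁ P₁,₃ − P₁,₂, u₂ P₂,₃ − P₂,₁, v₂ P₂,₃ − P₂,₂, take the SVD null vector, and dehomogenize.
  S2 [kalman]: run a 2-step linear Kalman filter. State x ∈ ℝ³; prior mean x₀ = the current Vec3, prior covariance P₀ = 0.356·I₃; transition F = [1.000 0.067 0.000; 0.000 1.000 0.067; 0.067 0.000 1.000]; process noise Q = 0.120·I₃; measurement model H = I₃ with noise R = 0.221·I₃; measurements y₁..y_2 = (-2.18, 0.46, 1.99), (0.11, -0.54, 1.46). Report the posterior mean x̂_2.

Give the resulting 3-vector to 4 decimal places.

source (fourbar_fk): coupler pose = R=[0.9578 -0.2874 0.0000; 0.2874 0.9578 0.0000; 0.0000 0.0000 1.0000], t=(0.7025, 0.7395, 0.0000)
after S1 (triangulate): (-1.0811, 0.3967, 1.7125)
after S2 (kf_track): (-0.7582, -0.0132, 1.5964)

result = (-0.7582, -0.0132, 1.5964)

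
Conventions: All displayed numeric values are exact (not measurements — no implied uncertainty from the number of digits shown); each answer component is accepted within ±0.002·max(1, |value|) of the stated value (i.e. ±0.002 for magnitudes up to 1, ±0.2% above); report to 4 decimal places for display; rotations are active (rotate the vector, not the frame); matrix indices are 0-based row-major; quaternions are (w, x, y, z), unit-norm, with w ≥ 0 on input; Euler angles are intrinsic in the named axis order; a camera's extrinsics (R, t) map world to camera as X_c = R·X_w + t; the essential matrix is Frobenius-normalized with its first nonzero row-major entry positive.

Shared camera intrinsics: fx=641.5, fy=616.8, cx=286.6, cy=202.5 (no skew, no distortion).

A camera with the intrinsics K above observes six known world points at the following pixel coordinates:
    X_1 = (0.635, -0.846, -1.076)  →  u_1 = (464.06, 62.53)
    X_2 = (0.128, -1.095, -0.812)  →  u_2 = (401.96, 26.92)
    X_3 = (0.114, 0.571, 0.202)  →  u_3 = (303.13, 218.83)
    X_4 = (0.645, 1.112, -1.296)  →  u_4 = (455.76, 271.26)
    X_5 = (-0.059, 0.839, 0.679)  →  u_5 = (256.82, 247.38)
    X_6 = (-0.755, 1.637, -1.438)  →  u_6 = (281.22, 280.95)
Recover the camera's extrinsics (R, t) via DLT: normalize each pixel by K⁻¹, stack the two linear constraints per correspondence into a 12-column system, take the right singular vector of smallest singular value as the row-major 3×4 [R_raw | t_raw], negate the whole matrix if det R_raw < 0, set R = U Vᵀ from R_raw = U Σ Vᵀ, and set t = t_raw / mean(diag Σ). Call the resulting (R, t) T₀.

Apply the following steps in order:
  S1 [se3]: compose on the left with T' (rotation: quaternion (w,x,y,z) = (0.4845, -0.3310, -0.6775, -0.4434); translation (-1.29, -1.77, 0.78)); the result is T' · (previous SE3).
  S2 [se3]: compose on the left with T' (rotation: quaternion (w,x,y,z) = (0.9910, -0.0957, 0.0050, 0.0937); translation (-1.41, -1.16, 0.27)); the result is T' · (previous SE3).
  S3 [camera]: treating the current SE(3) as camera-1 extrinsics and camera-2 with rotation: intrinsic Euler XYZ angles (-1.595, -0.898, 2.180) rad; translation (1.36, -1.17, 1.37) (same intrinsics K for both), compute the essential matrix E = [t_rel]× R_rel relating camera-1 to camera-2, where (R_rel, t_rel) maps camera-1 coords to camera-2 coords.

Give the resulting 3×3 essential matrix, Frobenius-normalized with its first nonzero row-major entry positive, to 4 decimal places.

source (pnp_recover): camera pose = R=[0.8525 -0.2108 -0.4783; 0.3465 0.9130 0.2153; 0.3913 -0.3493 0.8514], t=(0.2699, -0.4499, 5.8094)
after S1 (compose_se3): R=[-0.1031 0.9942 0.0289; 0.5110 0.0280 0.8591; 0.8534 0.1034 -0.5110], t=(-3.8780, 3.4148, 0.1132)
after S2 (compose_se3): R=[-0.2035 0.9707 -0.1278; 0.6363 0.2304 0.7362; 0.7441 0.0685 -0.6645], t=(-5.8580, 1.4374, -0.1554)
after S3 (essential): [0.0111 0.1593 0.6848; -0.2341 -0.4819 0.1626; -0.1837 -0.3963 0.0352]

matrix = [0.0111 0.1593 0.6848; -0.2341 -0.4819 0.1626; -0.1837 -0.3963 0.0352]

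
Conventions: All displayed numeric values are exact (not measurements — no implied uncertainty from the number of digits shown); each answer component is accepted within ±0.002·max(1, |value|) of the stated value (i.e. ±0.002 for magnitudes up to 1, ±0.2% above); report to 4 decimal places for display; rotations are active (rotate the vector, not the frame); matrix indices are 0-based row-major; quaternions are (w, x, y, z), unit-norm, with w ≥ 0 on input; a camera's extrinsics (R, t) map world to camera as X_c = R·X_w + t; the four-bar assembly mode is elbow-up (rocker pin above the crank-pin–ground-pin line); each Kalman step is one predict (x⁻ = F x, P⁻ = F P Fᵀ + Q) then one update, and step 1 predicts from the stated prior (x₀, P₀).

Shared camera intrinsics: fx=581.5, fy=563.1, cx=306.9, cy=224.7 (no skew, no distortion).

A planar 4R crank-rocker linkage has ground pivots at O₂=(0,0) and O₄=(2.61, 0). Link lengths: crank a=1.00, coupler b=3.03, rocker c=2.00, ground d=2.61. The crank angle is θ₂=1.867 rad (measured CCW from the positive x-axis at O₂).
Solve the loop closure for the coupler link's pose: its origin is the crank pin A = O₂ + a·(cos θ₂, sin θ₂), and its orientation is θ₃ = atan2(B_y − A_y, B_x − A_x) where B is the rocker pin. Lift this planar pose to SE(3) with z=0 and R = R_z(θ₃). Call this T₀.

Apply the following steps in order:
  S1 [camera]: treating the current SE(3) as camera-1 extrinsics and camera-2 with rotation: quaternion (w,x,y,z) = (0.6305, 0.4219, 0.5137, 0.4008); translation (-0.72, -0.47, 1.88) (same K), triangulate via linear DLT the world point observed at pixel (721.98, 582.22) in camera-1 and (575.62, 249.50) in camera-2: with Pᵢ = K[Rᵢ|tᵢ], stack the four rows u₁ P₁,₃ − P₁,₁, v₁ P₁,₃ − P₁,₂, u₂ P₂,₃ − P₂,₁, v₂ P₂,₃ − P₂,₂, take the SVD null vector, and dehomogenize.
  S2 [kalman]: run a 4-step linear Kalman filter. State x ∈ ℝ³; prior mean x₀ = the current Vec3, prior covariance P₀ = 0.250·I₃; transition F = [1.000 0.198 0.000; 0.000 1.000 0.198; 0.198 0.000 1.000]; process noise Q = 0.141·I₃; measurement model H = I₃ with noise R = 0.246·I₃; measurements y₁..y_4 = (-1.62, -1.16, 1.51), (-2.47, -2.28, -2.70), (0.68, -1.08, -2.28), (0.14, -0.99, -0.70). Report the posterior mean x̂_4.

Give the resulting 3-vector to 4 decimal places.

source (fourbar_fk): coupler pose = R=[0.9389 -0.3441 0.0000; 0.3441 0.9389 0.0000; 0.0000 0.0000 1.0000], t=(-0.2919, 0.9565, 0.0000)
after S1 (triangulate): (0.9056, -0.6196, 1.0810)
after S2 (kf_track): (-0.3288, -1.2845, -1.2104)

result = (-0.3288, -1.2845, -1.2104)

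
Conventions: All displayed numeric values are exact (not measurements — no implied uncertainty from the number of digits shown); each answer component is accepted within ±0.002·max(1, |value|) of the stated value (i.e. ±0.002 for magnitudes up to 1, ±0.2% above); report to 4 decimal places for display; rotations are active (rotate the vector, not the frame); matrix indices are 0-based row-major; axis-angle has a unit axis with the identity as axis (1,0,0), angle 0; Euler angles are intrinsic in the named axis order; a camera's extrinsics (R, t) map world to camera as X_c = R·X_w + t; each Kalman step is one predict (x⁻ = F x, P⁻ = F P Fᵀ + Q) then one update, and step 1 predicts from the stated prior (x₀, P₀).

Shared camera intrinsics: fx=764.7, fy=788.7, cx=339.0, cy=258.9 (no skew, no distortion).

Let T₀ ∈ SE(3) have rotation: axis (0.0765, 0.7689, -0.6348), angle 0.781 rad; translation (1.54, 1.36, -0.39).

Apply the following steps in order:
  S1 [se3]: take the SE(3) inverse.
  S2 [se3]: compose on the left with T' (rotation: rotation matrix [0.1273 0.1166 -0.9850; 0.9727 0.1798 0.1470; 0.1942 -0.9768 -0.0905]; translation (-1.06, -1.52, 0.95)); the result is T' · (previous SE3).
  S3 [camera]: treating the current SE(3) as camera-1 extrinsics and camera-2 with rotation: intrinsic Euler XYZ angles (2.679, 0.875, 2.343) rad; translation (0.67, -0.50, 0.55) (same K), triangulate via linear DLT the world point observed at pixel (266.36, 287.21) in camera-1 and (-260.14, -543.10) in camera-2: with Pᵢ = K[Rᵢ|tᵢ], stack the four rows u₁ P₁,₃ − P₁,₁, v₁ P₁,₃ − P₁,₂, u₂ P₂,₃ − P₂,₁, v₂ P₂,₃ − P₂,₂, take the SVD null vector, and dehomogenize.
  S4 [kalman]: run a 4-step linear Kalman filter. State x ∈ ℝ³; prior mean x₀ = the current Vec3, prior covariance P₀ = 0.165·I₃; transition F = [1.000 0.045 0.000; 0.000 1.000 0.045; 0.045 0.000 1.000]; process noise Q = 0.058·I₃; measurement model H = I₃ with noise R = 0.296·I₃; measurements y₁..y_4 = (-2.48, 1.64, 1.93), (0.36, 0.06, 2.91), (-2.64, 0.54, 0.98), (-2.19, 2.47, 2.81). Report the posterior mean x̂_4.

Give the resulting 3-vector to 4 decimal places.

result = (-1.2562, 1.1451, 1.6017)

after S1 (invert_se3): R=[0.7119 -0.4298 -0.5554; 0.4639 0.8815 -0.0876; 0.5272 -0.1953 0.8270], t=(-0.7283, -1.9475, -0.2238)
after S2 (compose_se3): R=[-0.3746 0.2404 -0.8955; 0.8533 -0.2883 -0.4344; -0.3626 -0.9269 -0.0972], t=(-1.1593, -2.6114, 2.7311)
after S3 (triangulate): (1.9639, -0.6007, -1.9838)
after S4 (kf_track): (-1.2562, 1.1451, 1.6017)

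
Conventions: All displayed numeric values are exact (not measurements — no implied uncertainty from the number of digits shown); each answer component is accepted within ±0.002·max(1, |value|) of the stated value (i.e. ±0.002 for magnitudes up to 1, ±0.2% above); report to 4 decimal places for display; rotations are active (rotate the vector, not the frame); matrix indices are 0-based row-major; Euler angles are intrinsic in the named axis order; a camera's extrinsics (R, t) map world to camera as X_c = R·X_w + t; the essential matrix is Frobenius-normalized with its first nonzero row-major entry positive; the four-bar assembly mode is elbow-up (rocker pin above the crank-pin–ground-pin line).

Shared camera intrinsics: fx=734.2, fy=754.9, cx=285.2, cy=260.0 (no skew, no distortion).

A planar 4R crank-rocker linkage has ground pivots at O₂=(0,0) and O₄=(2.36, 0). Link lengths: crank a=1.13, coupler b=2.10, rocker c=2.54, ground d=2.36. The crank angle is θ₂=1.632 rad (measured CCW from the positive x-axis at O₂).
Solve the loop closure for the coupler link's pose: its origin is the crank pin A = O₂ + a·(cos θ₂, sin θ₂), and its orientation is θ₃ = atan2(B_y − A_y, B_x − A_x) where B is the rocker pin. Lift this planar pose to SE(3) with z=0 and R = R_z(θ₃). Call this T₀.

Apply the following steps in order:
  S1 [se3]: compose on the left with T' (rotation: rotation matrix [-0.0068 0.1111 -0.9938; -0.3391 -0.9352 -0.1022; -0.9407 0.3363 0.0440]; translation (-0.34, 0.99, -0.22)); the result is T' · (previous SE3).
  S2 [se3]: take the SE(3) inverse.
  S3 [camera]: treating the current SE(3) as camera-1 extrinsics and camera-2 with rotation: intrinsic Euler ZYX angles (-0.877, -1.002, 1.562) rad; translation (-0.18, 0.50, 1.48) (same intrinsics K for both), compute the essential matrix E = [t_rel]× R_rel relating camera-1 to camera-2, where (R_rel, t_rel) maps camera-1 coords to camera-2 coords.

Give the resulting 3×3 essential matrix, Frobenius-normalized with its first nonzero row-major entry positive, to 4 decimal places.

source (fourbar_fk): coupler pose = R=[0.7885 -0.6150 0.0000; 0.6150 0.7885 0.0000; 0.0000 0.0000 1.0000], t=(-0.0691, 1.1279, 0.0000)
after S1 (compose_se3): R=[0.0630 0.0918 -0.9938; -0.8425 -0.5288 -0.1022; -0.5349 0.8437 0.0440], t=(-0.2142, -0.0413, 0.2243)
after S2 (invert_se3): R=[0.0630 -0.8425 -0.5349; 0.0918 -0.5288 0.8437; -0.9938 -0.1022 0.0440], t=(0.0987, -0.1915, -0.2270)
after S3 (essential): [0.0677 0.5477 -0.3922; 0.4862 -0.2601 -0.3891; -0.1381 0.2590 0.0033]

matrix = [0.0677 0.5477 -0.3922; 0.4862 -0.2601 -0.3891; -0.1381 0.2590 0.0033]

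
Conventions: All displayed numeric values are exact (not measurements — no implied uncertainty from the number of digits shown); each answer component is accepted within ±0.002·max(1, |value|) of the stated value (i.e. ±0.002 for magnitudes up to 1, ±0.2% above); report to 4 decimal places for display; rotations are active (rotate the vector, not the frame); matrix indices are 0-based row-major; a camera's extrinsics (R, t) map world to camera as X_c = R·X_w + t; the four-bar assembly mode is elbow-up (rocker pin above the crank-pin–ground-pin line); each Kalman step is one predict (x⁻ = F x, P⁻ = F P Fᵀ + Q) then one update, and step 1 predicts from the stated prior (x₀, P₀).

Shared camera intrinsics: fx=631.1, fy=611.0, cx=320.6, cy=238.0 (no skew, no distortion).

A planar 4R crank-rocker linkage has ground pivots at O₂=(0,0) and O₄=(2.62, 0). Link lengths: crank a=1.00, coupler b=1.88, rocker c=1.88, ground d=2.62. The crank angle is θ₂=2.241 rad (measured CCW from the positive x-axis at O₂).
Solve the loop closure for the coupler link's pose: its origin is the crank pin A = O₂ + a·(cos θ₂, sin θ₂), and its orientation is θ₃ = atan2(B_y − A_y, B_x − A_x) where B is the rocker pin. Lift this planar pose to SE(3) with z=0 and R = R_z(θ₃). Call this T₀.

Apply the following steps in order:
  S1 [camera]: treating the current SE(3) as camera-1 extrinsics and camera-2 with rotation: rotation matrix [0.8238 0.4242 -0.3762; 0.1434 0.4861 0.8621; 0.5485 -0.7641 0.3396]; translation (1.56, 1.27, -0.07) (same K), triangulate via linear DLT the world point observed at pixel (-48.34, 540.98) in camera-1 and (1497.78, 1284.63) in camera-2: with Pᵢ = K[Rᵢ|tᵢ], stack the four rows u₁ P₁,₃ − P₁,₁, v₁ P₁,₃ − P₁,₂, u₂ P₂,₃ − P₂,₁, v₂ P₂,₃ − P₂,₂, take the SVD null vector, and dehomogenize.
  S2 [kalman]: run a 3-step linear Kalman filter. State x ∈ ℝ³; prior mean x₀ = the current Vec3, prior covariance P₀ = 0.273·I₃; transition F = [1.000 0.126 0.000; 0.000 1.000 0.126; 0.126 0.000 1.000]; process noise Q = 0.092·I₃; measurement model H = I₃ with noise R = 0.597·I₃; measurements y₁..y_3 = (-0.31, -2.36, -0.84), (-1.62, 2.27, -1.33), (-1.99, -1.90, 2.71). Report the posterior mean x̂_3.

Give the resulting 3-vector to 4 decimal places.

source (fourbar_fk): coupler pose = R=[0.9706 -0.2407 0.0000; 0.2407 0.9706 0.0000; 0.0000 0.0000 1.0000], t=(-0.6211, 0.7837, 0.0000)
after S1 (triangulate): (0.2677, -0.7067, 0.3271)
after S2 (kf_track): (-1.0655, -0.7291, 0.4344)

result = (-1.0655, -0.7291, 0.4344)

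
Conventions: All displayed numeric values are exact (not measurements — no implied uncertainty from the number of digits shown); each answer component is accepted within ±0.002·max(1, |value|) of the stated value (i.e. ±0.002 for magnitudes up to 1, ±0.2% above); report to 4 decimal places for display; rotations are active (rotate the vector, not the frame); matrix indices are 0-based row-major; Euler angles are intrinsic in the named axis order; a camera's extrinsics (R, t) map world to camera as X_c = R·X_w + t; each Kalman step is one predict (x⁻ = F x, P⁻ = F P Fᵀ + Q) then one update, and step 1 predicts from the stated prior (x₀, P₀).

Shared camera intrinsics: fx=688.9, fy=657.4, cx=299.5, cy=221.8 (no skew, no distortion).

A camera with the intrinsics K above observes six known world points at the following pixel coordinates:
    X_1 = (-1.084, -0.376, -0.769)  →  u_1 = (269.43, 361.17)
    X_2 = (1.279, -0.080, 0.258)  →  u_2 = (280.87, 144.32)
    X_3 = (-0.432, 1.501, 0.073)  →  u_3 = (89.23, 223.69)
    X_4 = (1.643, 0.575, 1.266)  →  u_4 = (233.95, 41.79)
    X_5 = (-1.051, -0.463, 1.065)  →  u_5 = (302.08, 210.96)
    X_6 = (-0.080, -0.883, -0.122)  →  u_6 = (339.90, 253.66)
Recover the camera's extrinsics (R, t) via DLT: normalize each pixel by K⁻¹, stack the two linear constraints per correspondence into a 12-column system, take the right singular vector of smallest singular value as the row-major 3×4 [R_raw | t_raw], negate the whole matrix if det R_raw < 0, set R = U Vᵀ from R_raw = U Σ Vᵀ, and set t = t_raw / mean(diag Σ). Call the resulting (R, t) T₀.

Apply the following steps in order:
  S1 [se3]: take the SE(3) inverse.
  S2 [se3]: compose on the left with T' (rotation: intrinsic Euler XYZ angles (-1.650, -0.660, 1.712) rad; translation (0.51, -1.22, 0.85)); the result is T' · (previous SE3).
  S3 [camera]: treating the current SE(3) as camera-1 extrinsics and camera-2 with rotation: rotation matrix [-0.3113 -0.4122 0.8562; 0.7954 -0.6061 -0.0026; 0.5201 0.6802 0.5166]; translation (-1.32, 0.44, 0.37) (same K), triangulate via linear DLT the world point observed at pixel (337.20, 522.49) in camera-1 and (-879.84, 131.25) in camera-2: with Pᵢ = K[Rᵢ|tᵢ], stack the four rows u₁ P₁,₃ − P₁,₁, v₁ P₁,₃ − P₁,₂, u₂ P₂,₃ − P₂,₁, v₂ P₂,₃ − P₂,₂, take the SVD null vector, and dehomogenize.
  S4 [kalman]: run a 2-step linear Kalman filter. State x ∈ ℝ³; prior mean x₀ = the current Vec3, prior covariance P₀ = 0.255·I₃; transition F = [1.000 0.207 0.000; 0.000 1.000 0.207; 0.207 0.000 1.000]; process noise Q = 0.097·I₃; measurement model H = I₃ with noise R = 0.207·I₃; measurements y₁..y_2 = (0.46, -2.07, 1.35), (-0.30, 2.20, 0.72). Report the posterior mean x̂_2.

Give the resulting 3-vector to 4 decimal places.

result = (0.1504, 0.8907, 0.7618)

source (pnp_recover): camera pose = R=[0.1044 -0.9879 0.1150; -0.5977 -0.1547 -0.7867; 0.7949 0.0134 -0.6066], t=(-0.4501, 0.0500, 6.8213)
after S1 (invert_se3): R=[0.1044 -0.5977 0.7949; -0.9879 -0.1547 0.0134; 0.1150 -0.7867 -0.6066], t=(-5.3454, -0.5286, 4.2288)
after S2 (compose_se3): R=[0.6905 0.6698 0.2730; 0.6601 -0.4294 -0.6163; -0.2956 0.6058 -0.7387], t=(-1.0751, 3.3027, 5.7253)
after S3 (triangulate): (0.5682, 1.8406, -0.5900)
after S4 (kf_track): (0.1504, 0.8907, 0.7618)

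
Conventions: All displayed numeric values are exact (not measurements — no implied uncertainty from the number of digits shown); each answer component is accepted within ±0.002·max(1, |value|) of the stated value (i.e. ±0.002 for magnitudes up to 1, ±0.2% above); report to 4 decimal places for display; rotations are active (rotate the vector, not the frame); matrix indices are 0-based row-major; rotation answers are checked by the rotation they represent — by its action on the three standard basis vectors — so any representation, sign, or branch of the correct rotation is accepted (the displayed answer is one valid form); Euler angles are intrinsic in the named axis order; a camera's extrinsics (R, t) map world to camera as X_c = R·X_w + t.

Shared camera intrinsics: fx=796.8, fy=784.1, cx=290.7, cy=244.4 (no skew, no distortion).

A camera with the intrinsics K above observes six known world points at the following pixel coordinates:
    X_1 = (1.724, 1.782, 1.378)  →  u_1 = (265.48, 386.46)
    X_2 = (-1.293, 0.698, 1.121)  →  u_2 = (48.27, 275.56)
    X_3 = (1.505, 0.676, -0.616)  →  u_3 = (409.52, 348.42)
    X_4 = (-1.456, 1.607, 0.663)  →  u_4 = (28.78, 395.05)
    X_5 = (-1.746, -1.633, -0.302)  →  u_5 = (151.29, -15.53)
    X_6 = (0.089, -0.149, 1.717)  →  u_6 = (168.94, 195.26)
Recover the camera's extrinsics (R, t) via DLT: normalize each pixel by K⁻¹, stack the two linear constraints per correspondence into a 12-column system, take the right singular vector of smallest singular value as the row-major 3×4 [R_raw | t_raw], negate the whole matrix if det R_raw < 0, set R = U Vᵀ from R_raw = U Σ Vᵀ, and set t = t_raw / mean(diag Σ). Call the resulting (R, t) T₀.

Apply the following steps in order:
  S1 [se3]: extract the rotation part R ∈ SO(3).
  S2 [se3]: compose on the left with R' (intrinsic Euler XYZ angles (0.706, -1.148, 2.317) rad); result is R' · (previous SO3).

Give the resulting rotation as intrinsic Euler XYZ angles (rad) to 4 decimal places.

source (pnp_recover): camera pose = R=[0.7278 -0.2392 -0.6428; 0.1264 0.9679 -0.2171; 0.6741 0.0768 0.7347], t=(-0.2300, -0.0000, 6.7600)
after S1 (rot_of_se3): [0.7278 -0.2392 -0.6428; 0.1264 0.9679 -0.2171; 0.6741 0.0768 0.7347]
after S2 (compose_so3): [-0.8555 -0.2950 -0.4255; 0.5091 -0.3296 -0.7951; 0.0943 -0.8968 0.4322]

rotation (euler_xyz) = (1.0729, -0.4396, 2.8095)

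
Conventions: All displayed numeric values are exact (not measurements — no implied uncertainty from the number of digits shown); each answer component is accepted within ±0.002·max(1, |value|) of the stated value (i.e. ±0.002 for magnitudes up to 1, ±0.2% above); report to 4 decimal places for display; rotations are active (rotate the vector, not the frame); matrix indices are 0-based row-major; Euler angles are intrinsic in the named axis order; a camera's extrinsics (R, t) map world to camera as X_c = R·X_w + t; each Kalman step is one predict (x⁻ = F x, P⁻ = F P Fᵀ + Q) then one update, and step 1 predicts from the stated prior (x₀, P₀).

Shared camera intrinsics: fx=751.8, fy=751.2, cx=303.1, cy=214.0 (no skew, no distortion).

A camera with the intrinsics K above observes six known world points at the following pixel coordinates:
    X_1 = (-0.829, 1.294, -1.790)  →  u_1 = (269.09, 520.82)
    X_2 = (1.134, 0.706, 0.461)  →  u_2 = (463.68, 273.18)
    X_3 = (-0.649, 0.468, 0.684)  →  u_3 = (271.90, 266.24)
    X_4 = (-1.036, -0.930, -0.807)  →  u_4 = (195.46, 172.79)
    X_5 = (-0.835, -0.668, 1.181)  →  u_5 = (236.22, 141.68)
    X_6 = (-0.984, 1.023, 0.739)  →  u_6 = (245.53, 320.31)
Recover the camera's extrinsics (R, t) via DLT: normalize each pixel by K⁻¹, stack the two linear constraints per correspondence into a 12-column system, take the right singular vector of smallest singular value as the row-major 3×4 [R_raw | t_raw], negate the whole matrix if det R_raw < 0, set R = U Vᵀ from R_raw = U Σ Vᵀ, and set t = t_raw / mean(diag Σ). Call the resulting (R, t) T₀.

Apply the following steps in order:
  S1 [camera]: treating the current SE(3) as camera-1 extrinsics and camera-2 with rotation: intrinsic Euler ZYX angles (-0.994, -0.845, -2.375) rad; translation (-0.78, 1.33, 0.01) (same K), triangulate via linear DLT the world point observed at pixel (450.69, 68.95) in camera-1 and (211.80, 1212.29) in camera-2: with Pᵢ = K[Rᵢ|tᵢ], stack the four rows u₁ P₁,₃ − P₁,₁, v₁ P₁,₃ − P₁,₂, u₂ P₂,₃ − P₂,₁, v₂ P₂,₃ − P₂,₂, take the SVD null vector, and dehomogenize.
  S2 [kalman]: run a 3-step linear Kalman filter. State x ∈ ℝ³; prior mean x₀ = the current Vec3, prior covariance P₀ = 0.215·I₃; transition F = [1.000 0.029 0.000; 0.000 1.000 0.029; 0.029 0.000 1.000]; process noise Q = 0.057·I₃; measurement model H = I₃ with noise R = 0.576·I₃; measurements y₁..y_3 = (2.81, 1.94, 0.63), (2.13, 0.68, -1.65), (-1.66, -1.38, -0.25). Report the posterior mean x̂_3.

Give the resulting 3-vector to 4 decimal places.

source (pnp_recover): camera pose = R=[0.9910 0.1195 -0.0595; -0.1323 0.9394 -0.3164; 0.0181 0.3214 0.9468], t=(0.3301, 0.1900, 6.3902)
after S1 (triangulate): (0.9642, -1.3234, -0.1913)
after S2 (kf_track): (0.7454, -0.4200, -0.3340)

result = (0.7454, -0.4200, -0.3340)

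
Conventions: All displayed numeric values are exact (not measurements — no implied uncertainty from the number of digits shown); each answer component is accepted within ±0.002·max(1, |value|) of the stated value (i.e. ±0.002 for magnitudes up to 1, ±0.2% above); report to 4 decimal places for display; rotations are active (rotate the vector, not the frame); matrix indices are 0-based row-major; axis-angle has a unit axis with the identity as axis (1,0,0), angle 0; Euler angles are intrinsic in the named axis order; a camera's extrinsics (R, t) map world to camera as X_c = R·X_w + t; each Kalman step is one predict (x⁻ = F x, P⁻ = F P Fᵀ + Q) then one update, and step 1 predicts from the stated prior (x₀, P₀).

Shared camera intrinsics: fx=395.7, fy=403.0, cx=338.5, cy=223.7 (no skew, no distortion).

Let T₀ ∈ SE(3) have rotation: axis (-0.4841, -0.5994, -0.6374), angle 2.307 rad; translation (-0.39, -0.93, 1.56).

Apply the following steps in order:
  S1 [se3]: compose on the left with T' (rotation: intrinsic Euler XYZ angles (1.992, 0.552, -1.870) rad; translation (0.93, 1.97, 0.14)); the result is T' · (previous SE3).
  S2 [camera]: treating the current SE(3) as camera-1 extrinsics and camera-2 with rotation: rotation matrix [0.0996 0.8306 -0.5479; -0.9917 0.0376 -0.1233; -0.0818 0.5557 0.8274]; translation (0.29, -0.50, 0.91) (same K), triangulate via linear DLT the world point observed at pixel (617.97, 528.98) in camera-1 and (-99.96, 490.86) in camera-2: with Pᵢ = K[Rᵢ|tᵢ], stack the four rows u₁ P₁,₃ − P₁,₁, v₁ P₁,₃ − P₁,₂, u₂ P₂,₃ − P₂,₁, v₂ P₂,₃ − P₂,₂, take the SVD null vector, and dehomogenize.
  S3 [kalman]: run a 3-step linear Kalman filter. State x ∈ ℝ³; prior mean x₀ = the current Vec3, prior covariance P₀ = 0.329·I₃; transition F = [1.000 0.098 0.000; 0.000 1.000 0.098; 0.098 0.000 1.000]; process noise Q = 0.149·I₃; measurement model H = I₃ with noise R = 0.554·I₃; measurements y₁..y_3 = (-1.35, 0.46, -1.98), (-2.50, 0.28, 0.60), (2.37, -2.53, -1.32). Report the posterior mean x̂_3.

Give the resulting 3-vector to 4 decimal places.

after S1 (compose_se3): R=[0.5839 -0.1512 0.7976; -0.8085 -0.0194 0.5882; -0.0735 -0.9883 -0.1336], t=(1.0892, 0.1231, 0.0213)
after S2 (triangulate): (-0.7946, -0.8654, -0.1074)
after S3 (kf_track): (-0.0816, -1.0502, -0.8386)

result = (-0.0816, -1.0502, -0.8386)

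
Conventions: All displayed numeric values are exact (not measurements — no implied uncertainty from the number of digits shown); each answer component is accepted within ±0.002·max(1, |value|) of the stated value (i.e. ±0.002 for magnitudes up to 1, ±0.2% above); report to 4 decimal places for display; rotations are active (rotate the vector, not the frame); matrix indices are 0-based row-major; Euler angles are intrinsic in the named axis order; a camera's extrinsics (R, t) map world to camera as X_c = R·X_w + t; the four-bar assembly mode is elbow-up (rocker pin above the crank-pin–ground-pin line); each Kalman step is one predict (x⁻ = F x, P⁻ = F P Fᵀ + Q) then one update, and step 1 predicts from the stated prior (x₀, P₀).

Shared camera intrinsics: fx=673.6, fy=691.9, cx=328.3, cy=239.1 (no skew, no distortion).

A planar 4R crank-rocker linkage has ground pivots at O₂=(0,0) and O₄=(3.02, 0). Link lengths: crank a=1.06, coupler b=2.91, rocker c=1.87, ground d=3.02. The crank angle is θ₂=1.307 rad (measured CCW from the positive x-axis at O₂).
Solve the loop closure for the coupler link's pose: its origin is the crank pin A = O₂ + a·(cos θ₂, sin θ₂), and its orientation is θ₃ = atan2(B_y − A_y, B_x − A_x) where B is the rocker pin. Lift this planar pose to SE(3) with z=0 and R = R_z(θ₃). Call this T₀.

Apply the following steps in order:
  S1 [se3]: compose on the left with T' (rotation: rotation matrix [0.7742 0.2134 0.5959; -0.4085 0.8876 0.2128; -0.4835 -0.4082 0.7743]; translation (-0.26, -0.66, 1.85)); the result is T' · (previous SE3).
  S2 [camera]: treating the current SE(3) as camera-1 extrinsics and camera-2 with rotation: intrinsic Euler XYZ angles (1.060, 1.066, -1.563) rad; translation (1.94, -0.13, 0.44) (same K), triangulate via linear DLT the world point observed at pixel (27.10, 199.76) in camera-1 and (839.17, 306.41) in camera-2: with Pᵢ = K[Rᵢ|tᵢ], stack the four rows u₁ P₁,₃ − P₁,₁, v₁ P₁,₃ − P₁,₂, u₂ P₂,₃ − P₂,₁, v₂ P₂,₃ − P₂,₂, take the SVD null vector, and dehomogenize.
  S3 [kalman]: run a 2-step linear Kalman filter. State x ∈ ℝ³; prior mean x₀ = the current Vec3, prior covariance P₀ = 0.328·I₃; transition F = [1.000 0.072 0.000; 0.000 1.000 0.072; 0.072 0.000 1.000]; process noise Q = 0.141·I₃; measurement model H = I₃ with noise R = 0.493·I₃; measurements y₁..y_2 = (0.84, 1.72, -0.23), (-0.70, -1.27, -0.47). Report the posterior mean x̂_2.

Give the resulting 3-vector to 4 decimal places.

source (fourbar_fk): coupler pose = R=[0.9568 -0.2908 0.0000; 0.2908 0.9568 0.0000; 0.0000 0.0000 1.0000], t=(0.2764, 1.0233, 0.0000)
after S1 (compose_se3): R=[0.8028 -0.0209 0.5959; -0.1327 0.9680 0.2128; -0.5813 -0.2499 0.7743], t=(0.1724, 0.1354, 1.2986)
after S2 (triangulate): (-1.8941, -0.6043, 0.2069)
after S3 (kf_track): (-0.6306, -0.2446, -0.2658)

result = (-0.6306, -0.2446, -0.2658)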